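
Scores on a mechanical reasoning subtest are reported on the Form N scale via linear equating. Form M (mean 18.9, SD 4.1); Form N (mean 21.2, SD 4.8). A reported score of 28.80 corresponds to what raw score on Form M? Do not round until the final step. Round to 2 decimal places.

25.39

Invert y = (SD_Y/SD_X)(x − M_X) + M_Y:
x = (SD_X/SD_Y)(y − M_Y) + M_X = (4.1/4.8)(28.80 − 21.2) + 18.9
x = 0.854167 × 7.600 + 18.9 = 25.39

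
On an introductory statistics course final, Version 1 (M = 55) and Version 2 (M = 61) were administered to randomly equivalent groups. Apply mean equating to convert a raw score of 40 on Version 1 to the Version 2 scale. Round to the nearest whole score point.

46

Mean equating: y = x + (M_Y − M_X) = 40 + (61 − 55) = 46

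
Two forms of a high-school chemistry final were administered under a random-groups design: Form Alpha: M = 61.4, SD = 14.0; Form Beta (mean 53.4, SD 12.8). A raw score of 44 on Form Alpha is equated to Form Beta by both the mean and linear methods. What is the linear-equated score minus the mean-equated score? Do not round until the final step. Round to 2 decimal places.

1.49

Mean-equated: 44 + (53.4 − 61.4) = 36.00
Linear-equated: (12.8/14.0)(44 − 61.4) + 53.4 = 37.491
Difference = 37.491 − 36.00 = 1.49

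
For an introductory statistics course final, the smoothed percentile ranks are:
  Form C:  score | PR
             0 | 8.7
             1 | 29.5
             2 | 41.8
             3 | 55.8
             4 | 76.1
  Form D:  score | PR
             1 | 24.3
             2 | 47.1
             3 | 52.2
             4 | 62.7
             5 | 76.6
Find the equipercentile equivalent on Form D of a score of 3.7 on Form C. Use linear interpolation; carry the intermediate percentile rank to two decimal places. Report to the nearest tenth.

PR of 3.7 on Form C: 55.8 + (3.7 − 3)/(4 − 3) × (76.1 − 55.8) = 70.01
On Form D, PR 70.01 falls between score 4 (PR 62.7) and 5 (PR 76.6).
Interpolate: 4 + (70.01 − 62.7)/(76.6 − 62.7) × (5 − 4) = 4.5

4.5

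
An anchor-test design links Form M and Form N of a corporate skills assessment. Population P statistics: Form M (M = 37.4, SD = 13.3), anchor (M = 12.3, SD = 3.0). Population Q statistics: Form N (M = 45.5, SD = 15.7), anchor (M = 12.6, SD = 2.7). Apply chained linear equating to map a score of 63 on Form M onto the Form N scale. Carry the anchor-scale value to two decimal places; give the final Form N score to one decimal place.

Form M → anchor (Population P): v = (3.0/13.3)(63 − 37.4) + 12.3 = 18.07
anchor → Form N (Population Q): y = (15.7/2.7)(18.07 − 12.6) + 45.5 = 77.3

77.3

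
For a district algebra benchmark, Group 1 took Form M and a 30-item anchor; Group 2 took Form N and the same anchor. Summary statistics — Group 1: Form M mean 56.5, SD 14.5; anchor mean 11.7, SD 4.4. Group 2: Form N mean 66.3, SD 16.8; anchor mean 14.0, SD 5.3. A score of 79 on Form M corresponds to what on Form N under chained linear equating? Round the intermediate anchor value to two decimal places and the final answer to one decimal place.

80.7

Form M → anchor (Group 1): v = (4.4/14.5)(79 − 56.5) + 11.7 = 18.53
anchor → Form N (Group 2): y = (16.8/5.3)(18.53 − 14.0) + 66.3 = 80.7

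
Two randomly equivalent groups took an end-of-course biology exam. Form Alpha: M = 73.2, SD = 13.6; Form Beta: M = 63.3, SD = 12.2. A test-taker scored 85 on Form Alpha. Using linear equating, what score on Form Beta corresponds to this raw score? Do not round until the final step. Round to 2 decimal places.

73.89

Linear equating: y = (SD_Y/SD_X)(x − M_X) + M_Y
y = (12.2/13.6)(85 − 73.2) + 63.3
y = 0.897059 × 11.8 + 63.3 = 10.5853 + 63.3 = 73.89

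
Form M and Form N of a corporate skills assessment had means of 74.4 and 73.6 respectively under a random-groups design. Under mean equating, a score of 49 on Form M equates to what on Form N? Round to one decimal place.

Mean equating: y = x + (M_Y − M_X) = 49 + (73.6 − 74.4) = 48.2

48.2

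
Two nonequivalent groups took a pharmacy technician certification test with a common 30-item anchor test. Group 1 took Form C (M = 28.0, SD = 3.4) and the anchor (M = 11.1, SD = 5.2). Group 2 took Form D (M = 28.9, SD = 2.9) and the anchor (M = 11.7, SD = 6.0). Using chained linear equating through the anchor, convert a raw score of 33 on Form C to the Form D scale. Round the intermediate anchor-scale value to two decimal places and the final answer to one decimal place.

32.3

Form C → anchor (Group 1): v = (5.2/3.4)(33 − 28.0) + 11.1 = 18.75
anchor → Form D (Group 2): y = (2.9/6.0)(18.75 − 11.7) + 28.9 = 32.3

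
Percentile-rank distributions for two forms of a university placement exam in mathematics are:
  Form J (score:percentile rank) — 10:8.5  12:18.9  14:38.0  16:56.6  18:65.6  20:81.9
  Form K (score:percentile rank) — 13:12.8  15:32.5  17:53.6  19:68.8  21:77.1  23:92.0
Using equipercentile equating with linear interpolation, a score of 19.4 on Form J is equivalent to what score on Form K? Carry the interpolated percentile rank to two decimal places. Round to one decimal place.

PR of 19.4 on Form J: 65.6 + (19.4 − 18)/(20 − 18) × (81.9 − 65.6) = 77.01
On Form K, PR 77.01 falls between score 19 (PR 68.8) and 21 (PR 77.1).
Interpolate: 19 + (77.01 − 68.8)/(77.1 − 68.8) × (21 − 19) = 21.0

21.0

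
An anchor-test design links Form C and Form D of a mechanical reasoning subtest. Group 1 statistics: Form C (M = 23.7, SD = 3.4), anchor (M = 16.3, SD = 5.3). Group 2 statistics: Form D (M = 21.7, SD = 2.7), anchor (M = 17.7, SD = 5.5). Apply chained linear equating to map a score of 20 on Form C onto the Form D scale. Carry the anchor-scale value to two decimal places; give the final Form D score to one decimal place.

Form C → anchor (Group 1): v = (5.3/3.4)(20 − 23.7) + 16.3 = 10.53
anchor → Form D (Group 2): y = (2.7/5.5)(10.53 − 17.7) + 21.7 = 18.2

18.2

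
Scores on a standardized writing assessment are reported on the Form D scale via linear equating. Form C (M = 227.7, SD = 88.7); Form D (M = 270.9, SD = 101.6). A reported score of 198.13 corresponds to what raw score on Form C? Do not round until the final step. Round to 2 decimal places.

164.17

Invert y = (SD_Y/SD_X)(x − M_X) + M_Y:
x = (SD_X/SD_Y)(y − M_Y) + M_X = (88.7/101.6)(198.13 − 270.9) + 227.7
x = 0.873031 × -72.770 + 227.7 = 164.17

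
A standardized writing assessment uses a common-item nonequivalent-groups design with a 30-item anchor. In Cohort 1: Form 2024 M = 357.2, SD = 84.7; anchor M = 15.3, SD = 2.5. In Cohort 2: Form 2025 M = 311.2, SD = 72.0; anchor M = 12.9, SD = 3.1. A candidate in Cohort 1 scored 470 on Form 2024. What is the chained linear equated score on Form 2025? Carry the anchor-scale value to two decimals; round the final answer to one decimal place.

444.3

Form 2024 → anchor (Cohort 1): v = (2.5/84.7)(470 − 357.2) + 15.3 = 18.63
anchor → Form 2025 (Cohort 2): y = (72.0/3.1)(18.63 − 12.9) + 311.2 = 444.3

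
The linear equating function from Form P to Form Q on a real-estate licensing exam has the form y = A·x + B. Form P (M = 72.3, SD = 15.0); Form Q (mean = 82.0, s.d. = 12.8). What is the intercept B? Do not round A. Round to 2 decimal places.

20.30

A = SD_Y / SD_X = 12.8 / 15.0 = 0.853333
B = M_Y − A·M_X = 82.0 − 0.853333 × 72.3 = 20.30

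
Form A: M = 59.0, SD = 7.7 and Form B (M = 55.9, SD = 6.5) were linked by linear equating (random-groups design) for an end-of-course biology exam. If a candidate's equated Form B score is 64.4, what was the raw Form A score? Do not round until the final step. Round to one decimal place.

Invert y = (SD_Y/SD_X)(x − M_X) + M_Y:
x = (SD_X/SD_Y)(y − M_Y) + M_X = (7.7/6.5)(64.4 − 55.9) + 59.0
x = 1.184615 × 8.500 + 59.0 = 69.1

69.1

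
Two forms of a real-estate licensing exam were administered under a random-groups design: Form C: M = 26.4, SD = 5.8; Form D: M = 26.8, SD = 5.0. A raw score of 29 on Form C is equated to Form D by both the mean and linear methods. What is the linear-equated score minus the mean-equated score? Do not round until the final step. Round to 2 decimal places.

-0.36

Mean-equated: 29 + (26.8 − 26.4) = 29.40
Linear-equated: (5.0/5.8)(29 − 26.4) + 26.8 = 29.041
Difference = 29.041 − 29.40 = -0.36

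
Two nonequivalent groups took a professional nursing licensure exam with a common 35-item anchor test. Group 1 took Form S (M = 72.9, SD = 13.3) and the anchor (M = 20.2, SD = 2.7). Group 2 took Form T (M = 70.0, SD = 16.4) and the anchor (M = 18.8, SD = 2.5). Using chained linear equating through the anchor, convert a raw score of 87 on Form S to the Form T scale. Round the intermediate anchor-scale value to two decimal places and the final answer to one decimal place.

Form S → anchor (Group 1): v = (2.7/13.3)(87 − 72.9) + 20.2 = 23.06
anchor → Form T (Group 2): y = (16.4/2.5)(23.06 − 18.8) + 70.0 = 97.9

97.9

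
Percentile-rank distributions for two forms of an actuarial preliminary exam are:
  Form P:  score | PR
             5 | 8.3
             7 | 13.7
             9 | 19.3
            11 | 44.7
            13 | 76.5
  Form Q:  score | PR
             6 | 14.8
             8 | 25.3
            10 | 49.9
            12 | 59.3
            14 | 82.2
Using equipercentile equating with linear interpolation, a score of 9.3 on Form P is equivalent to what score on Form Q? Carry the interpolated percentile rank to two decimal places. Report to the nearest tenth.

7.6

PR of 9.3 on Form P: 19.3 + (9.3 − 9)/(11 − 9) × (44.7 − 19.3) = 23.11
On Form Q, PR 23.11 falls between score 6 (PR 14.8) and 8 (PR 25.3).
Interpolate: 6 + (23.11 − 14.8)/(25.3 − 14.8) × (8 − 6) = 7.6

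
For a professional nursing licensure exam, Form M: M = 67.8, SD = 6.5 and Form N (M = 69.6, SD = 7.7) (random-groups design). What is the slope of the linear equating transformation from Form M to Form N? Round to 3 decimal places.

A = SD_Y / SD_X = 7.7 / 6.5 = 1.185

1.185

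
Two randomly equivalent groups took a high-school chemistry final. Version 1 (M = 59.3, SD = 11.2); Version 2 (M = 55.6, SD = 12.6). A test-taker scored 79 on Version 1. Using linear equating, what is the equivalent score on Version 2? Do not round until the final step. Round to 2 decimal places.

Linear equating: y = (SD_Y/SD_X)(x − M_X) + M_Y
y = (12.6/11.2)(79 − 59.3) + 55.6
y = 1.125000 × 19.7 + 55.6 = 22.1625 + 55.6 = 77.76

77.76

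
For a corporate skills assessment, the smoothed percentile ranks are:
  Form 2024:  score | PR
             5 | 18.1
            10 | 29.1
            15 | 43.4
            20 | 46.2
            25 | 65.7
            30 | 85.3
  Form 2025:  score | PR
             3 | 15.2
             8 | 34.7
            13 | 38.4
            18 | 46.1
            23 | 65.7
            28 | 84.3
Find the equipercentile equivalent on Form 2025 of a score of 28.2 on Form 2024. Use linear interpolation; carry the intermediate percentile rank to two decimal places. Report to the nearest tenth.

PR of 28.2 on Form 2024: 65.7 + (28.2 − 25)/(30 − 25) × (85.3 − 65.7) = 78.24
On Form 2025, PR 78.24 falls between score 23 (PR 65.7) and 28 (PR 84.3).
Interpolate: 23 + (78.24 − 65.7)/(84.3 − 65.7) × (28 − 23) = 26.4

26.4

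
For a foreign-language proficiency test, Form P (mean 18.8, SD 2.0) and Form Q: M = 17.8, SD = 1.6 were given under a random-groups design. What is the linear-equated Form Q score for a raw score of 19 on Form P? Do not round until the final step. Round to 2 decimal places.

17.96

Linear equating: y = (SD_Y/SD_X)(x − M_X) + M_Y
y = (1.6/2.0)(19 − 18.8) + 17.8
y = 0.800000 × 0.2 + 17.8 = 0.1600 + 17.8 = 17.96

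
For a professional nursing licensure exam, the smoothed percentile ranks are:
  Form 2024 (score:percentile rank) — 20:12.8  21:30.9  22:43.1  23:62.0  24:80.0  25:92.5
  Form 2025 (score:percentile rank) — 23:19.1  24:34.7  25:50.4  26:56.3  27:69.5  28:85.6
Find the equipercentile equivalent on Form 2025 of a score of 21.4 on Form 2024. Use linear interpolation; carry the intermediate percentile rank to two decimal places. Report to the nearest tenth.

24.1

PR of 21.4 on Form 2024: 30.9 + (21.4 − 21)/(22 − 21) × (43.1 − 30.9) = 35.78
On Form 2025, PR 35.78 falls between score 24 (PR 34.7) and 25 (PR 50.4).
Interpolate: 24 + (35.78 − 34.7)/(50.4 − 34.7) × (25 − 24) = 24.1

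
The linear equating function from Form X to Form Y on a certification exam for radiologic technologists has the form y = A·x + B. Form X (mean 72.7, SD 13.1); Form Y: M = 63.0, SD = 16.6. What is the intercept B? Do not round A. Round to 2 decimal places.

A = SD_Y / SD_X = 16.6 / 13.1 = 1.267176
B = M_Y − A·M_X = 63.0 − 1.267176 × 72.7 = -29.12

-29.12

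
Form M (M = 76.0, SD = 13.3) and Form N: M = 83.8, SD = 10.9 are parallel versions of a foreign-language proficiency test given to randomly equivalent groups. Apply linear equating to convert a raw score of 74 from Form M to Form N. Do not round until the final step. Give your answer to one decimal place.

82.2

Linear equating: y = (SD_Y/SD_X)(x − M_X) + M_Y
y = (10.9/13.3)(74 − 76.0) + 83.8
y = 0.819549 × -2.0 + 83.8 = -1.6391 + 83.8 = 82.2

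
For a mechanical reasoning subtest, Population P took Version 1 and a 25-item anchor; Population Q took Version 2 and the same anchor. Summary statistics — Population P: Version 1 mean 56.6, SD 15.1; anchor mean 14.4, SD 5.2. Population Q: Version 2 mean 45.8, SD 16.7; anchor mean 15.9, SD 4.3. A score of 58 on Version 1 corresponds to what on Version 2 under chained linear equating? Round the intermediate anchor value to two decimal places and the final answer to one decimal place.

Version 1 → anchor (Population P): v = (5.2/15.1)(58 − 56.6) + 14.4 = 14.88
anchor → Version 2 (Population Q): y = (16.7/4.3)(14.88 − 15.9) + 45.8 = 41.8

41.8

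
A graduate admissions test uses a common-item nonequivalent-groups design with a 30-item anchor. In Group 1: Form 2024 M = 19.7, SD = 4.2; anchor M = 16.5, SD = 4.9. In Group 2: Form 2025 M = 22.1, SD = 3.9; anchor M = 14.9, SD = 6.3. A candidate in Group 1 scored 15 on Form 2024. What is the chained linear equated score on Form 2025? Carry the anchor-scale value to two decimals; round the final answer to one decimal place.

Form 2024 → anchor (Group 1): v = (4.9/4.2)(15 − 19.7) + 16.5 = 11.02
anchor → Form 2025 (Group 2): y = (3.9/6.3)(11.02 − 14.9) + 22.1 = 19.7

19.7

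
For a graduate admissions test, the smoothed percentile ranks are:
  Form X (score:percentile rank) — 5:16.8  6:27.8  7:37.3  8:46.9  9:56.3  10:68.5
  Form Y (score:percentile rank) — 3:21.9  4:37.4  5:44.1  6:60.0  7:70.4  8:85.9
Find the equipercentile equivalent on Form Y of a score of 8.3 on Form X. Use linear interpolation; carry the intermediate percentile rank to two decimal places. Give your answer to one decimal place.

PR of 8.3 on Form X: 46.9 + (8.3 − 8)/(9 − 8) × (56.3 − 46.9) = 49.72
On Form Y, PR 49.72 falls between score 5 (PR 44.1) and 6 (PR 60.0).
Interpolate: 5 + (49.72 − 44.1)/(60.0 − 44.1) × (6 − 5) = 5.4

5.4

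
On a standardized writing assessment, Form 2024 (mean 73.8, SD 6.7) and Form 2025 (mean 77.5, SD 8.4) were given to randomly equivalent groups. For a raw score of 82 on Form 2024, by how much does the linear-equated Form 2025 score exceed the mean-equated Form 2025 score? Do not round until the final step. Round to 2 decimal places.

Mean-equated: 82 + (77.5 − 73.8) = 85.70
Linear-equated: (8.4/6.7)(82 − 73.8) + 77.5 = 87.781
Difference = 87.781 − 85.70 = 2.08

2.08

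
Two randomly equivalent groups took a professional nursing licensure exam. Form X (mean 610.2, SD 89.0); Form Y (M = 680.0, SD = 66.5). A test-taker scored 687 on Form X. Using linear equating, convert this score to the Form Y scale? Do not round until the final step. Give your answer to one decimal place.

Linear equating: y = (SD_Y/SD_X)(x − M_X) + M_Y
y = (66.5/89.0)(687 − 610.2) + 680.0
y = 0.747191 × 76.8 + 680.0 = 57.3843 + 680.0 = 737.4

737.4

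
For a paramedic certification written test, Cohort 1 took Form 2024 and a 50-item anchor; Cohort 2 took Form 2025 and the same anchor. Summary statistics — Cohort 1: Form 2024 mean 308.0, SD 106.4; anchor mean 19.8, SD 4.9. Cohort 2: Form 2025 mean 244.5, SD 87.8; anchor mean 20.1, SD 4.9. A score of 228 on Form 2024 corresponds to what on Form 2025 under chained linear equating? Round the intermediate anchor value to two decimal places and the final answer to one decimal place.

Form 2024 → anchor (Cohort 1): v = (4.9/106.4)(228 − 308.0) + 19.8 = 16.12
anchor → Form 2025 (Cohort 2): y = (87.8/4.9)(16.12 − 20.1) + 244.5 = 173.2

173.2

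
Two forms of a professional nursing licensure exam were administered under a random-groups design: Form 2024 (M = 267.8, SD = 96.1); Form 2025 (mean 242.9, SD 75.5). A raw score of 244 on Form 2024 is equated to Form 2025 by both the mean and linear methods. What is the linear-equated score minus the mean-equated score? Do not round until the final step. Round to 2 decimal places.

Mean-equated: 244 + (242.9 − 267.8) = 219.10
Linear-equated: (75.5/96.1)(244 − 267.8) + 242.9 = 224.202
Difference = 224.202 − 219.10 = 5.10

5.10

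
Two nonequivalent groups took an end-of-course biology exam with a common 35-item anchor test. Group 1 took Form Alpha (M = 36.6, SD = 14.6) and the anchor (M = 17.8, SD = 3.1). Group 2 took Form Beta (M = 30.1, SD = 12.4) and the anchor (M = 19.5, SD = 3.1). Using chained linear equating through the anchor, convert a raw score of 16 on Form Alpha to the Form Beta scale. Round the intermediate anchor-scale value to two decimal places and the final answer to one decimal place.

5.8

Form Alpha → anchor (Group 1): v = (3.1/14.6)(16 − 36.6) + 17.8 = 13.43
anchor → Form Beta (Group 2): y = (12.4/3.1)(13.43 − 19.5) + 30.1 = 5.8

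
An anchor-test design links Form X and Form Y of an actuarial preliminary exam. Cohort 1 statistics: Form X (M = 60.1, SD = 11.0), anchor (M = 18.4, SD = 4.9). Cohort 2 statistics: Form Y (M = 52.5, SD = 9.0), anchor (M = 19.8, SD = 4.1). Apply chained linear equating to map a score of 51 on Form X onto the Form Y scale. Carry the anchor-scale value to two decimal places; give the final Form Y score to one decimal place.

40.5

Form X → anchor (Cohort 1): v = (4.9/11.0)(51 − 60.1) + 18.4 = 14.35
anchor → Form Y (Cohort 2): y = (9.0/4.1)(14.35 − 19.8) + 52.5 = 40.5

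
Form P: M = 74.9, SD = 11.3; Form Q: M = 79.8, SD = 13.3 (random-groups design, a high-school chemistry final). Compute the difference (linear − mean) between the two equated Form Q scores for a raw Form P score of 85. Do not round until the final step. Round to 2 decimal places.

Mean-equated: 85 + (79.8 − 74.9) = 89.90
Linear-equated: (13.3/11.3)(85 − 74.9) + 79.8 = 91.688
Difference = 91.688 − 89.90 = 1.79

1.79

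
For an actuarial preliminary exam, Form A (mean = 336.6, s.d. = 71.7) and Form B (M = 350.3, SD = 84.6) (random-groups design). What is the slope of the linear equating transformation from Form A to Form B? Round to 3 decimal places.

1.180

A = SD_Y / SD_X = 84.6 / 71.7 = 1.180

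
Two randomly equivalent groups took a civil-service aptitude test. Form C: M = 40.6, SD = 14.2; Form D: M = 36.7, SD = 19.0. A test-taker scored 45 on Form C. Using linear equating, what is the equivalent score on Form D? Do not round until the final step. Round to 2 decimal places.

42.59

Linear equating: y = (SD_Y/SD_X)(x − M_X) + M_Y
y = (19.0/14.2)(45 − 40.6) + 36.7
y = 1.338028 × 4.4 + 36.7 = 5.8873 + 36.7 = 42.59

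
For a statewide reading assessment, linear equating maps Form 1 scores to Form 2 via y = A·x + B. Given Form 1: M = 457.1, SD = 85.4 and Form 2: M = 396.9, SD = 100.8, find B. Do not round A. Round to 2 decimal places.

-142.63

A = SD_Y / SD_X = 100.8 / 85.4 = 1.180328
B = M_Y − A·M_X = 396.9 − 1.180328 × 457.1 = -142.63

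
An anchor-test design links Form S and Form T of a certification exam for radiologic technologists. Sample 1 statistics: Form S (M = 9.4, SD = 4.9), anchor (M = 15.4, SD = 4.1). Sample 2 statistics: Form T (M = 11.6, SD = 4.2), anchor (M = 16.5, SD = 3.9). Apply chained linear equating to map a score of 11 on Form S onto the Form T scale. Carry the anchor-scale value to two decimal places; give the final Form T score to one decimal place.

11.9

Form S → anchor (Sample 1): v = (4.1/4.9)(11 − 9.4) + 15.4 = 16.74
anchor → Form T (Sample 2): y = (4.2/3.9)(16.74 − 16.5) + 11.6 = 11.9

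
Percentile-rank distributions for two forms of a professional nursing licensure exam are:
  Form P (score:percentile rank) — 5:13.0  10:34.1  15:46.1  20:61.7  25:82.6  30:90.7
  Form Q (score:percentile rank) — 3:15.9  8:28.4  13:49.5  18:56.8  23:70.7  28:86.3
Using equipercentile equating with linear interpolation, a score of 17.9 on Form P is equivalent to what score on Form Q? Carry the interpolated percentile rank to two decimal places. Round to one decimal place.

16.9

PR of 17.9 on Form P: 46.1 + (17.9 − 15)/(20 − 15) × (61.7 − 46.1) = 55.15
On Form Q, PR 55.15 falls between score 13 (PR 49.5) and 18 (PR 56.8).
Interpolate: 13 + (55.15 − 49.5)/(56.8 − 49.5) × (18 − 13) = 16.9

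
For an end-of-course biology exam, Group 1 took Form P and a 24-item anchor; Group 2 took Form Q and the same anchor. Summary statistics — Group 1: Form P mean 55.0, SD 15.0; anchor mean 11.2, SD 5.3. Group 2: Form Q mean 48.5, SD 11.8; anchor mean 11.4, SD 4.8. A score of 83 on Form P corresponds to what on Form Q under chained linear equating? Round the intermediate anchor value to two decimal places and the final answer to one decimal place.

72.3

Form P → anchor (Group 1): v = (5.3/15.0)(83 − 55.0) + 11.2 = 21.09
anchor → Form Q (Group 2): y = (11.8/4.8)(21.09 − 11.4) + 48.5 = 72.3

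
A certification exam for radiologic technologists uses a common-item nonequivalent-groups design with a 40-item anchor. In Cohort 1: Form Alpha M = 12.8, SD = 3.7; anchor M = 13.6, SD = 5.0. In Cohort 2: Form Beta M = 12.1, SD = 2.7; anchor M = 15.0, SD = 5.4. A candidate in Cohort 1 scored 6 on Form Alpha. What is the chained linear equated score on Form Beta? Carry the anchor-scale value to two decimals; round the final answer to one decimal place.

Form Alpha → anchor (Cohort 1): v = (5.0/3.7)(6 − 12.8) + 13.6 = 4.41
anchor → Form Beta (Cohort 2): y = (2.7/5.4)(4.41 − 15.0) + 12.1 = 6.8

6.8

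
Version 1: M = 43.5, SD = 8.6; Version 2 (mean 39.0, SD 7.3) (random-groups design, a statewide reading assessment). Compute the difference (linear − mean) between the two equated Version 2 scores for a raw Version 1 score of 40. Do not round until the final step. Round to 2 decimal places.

0.53

Mean-equated: 40 + (39.0 − 43.5) = 35.50
Linear-equated: (7.3/8.6)(40 − 43.5) + 39.0 = 36.029
Difference = 36.029 − 35.50 = 0.53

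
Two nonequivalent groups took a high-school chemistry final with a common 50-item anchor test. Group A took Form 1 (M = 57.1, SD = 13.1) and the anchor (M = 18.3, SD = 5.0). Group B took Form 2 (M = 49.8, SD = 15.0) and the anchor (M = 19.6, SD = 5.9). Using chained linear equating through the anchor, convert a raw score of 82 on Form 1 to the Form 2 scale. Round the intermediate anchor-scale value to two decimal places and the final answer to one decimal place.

Form 1 → anchor (Group A): v = (5.0/13.1)(82 − 57.1) + 18.3 = 27.80
anchor → Form 2 (Group B): y = (15.0/5.9)(27.80 − 19.6) + 49.8 = 70.6

70.6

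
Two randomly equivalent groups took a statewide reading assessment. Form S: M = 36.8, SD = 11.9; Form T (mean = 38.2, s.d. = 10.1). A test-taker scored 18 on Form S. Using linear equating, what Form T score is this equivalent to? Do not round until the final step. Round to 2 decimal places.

Linear equating: y = (SD_Y/SD_X)(x − M_X) + M_Y
y = (10.1/11.9)(18 − 36.8) + 38.2
y = 0.848739 × -18.8 + 38.2 = -15.9563 + 38.2 = 22.24

22.24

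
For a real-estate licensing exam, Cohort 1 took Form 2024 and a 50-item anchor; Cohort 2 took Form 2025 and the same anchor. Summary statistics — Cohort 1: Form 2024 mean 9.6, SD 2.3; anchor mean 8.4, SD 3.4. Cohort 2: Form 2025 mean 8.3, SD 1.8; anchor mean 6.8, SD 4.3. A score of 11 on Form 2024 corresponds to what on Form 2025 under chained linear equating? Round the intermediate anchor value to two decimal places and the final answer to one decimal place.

9.8

Form 2024 → anchor (Cohort 1): v = (3.4/2.3)(11 − 9.6) + 8.4 = 10.47
anchor → Form 2025 (Cohort 2): y = (1.8/4.3)(10.47 − 6.8) + 8.3 = 9.8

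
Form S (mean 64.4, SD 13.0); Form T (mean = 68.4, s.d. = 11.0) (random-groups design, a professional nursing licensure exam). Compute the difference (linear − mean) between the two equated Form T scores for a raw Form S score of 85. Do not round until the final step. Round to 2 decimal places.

-3.17

Mean-equated: 85 + (68.4 − 64.4) = 89.00
Linear-equated: (11.0/13.0)(85 − 64.4) + 68.4 = 85.831
Difference = 85.831 − 89.00 = -3.17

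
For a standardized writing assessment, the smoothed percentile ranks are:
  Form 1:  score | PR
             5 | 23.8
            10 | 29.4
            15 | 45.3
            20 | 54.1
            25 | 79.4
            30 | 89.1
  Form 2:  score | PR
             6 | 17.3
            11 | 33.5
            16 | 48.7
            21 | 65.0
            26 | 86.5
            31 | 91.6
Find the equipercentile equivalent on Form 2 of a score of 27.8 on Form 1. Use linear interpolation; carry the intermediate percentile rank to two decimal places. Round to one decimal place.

PR of 27.8 on Form 1: 79.4 + (27.8 − 25)/(30 − 25) × (89.1 − 79.4) = 84.83
On Form 2, PR 84.83 falls between score 21 (PR 65.0) and 26 (PR 86.5).
Interpolate: 21 + (84.83 − 65.0)/(86.5 − 65.0) × (26 − 21) = 25.6

25.6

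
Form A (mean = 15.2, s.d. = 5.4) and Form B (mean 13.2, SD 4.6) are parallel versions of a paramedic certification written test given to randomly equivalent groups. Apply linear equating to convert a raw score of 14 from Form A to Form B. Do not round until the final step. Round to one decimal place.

12.2

Linear equating: y = (SD_Y/SD_X)(x − M_X) + M_Y
y = (4.6/5.4)(14 − 15.2) + 13.2
y = 0.851852 × -1.2 + 13.2 = -1.0222 + 13.2 = 12.2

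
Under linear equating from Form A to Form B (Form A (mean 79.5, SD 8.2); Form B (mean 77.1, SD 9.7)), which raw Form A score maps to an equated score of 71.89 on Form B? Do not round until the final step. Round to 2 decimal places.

Invert y = (SD_Y/SD_X)(x − M_X) + M_Y:
x = (SD_X/SD_Y)(y − M_Y) + M_X = (8.2/9.7)(71.89 − 77.1) + 79.5
x = 0.845361 × -5.210 + 79.5 = 75.10

75.10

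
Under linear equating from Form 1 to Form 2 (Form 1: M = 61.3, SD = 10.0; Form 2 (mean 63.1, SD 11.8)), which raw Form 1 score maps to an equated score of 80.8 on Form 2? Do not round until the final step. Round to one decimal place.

76.3

Invert y = (SD_Y/SD_X)(x − M_X) + M_Y:
x = (SD_X/SD_Y)(y − M_Y) + M_X = (10.0/11.8)(80.8 − 63.1) + 61.3
x = 0.847458 × 17.700 + 61.3 = 76.3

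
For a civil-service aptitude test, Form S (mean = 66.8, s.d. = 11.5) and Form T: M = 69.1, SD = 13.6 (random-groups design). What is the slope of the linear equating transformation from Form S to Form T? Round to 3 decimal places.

A = SD_Y / SD_X = 13.6 / 11.5 = 1.183

1.183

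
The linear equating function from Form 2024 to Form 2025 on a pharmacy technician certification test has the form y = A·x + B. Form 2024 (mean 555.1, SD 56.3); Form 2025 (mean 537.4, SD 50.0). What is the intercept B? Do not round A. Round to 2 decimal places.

A = SD_Y / SD_X = 50.0 / 56.3 = 0.888099
B = M_Y − A·M_X = 537.4 − 0.888099 × 555.1 = 44.42

44.42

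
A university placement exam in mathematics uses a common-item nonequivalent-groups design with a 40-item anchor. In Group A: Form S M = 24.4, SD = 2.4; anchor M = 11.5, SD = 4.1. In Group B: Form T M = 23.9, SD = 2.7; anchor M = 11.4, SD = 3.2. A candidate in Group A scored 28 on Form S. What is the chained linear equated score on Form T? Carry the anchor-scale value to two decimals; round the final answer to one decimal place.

Form S → anchor (Group A): v = (4.1/2.4)(28 − 24.4) + 11.5 = 17.65
anchor → Form T (Group B): y = (2.7/3.2)(17.65 − 11.4) + 23.9 = 29.2

29.2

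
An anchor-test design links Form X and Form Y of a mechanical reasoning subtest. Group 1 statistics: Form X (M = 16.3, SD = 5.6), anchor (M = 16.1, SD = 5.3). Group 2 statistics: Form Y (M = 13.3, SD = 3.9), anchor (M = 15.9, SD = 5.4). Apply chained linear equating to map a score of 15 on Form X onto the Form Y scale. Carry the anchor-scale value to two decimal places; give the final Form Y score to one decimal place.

12.6

Form X → anchor (Group 1): v = (5.3/5.6)(15 − 16.3) + 16.1 = 14.87
anchor → Form Y (Group 2): y = (3.9/5.4)(14.87 − 15.9) + 13.3 = 12.6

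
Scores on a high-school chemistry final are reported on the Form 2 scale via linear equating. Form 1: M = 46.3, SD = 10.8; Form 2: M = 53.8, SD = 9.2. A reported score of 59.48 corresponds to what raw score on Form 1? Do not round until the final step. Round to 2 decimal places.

52.97

Invert y = (SD_Y/SD_X)(x − M_X) + M_Y:
x = (SD_X/SD_Y)(y − M_Y) + M_X = (10.8/9.2)(59.48 − 53.8) + 46.3
x = 1.173913 × 5.680 + 46.3 = 52.97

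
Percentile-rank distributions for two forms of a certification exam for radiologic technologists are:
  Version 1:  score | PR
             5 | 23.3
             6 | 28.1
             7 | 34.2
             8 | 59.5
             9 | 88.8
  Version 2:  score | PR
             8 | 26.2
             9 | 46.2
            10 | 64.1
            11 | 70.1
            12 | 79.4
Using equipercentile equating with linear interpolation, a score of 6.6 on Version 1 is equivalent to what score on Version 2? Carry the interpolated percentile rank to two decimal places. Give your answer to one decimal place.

PR of 6.6 on Version 1: 28.1 + (6.6 − 6)/(7 − 6) × (34.2 − 28.1) = 31.76
On Version 2, PR 31.76 falls between score 8 (PR 26.2) and 9 (PR 46.2).
Interpolate: 8 + (31.76 − 26.2)/(46.2 − 26.2) × (9 − 8) = 8.3

8.3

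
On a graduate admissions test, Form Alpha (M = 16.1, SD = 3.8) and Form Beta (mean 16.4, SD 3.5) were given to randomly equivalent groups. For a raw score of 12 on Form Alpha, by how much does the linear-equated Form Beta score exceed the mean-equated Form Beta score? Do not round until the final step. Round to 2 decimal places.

0.32

Mean-equated: 12 + (16.4 − 16.1) = 12.30
Linear-equated: (3.5/3.8)(12 − 16.1) + 16.4 = 12.624
Difference = 12.624 − 12.30 = 0.32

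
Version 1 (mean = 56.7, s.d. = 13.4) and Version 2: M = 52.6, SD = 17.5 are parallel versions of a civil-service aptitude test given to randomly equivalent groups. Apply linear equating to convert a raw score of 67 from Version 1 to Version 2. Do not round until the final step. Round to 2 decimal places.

66.05

Linear equating: y = (SD_Y/SD_X)(x − M_X) + M_Y
y = (17.5/13.4)(67 − 56.7) + 52.6
y = 1.305970 × 10.3 + 52.6 = 13.4515 + 52.6 = 66.05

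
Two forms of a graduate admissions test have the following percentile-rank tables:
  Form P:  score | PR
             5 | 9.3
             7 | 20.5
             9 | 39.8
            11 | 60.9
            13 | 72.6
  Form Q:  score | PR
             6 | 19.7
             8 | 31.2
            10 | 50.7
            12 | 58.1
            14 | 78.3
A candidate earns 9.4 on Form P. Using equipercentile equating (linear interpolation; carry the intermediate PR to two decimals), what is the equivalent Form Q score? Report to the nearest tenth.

9.3

PR of 9.4 on Form P: 39.8 + (9.4 − 9)/(11 − 9) × (60.9 − 39.8) = 44.02
On Form Q, PR 44.02 falls between score 8 (PR 31.2) and 10 (PR 50.7).
Interpolate: 8 + (44.02 − 31.2)/(50.7 − 31.2) × (10 − 8) = 9.3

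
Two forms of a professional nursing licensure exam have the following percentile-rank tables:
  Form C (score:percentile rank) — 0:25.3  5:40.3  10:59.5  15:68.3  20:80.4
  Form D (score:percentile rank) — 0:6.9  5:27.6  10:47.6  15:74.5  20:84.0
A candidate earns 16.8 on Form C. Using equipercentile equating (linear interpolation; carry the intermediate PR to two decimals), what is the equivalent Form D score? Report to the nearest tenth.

PR of 16.8 on Form C: 68.3 + (16.8 − 15)/(20 − 15) × (80.4 − 68.3) = 72.66
On Form D, PR 72.66 falls between score 10 (PR 47.6) and 15 (PR 74.5).
Interpolate: 10 + (72.66 − 47.6)/(74.5 − 47.6) × (15 − 10) = 14.7

14.7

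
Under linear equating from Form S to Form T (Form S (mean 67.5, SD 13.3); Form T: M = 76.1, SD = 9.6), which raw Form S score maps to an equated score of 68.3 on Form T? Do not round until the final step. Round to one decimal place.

Invert y = (SD_Y/SD_X)(x − M_X) + M_Y:
x = (SD_X/SD_Y)(y − M_Y) + M_X = (13.3/9.6)(68.3 − 76.1) + 67.5
x = 1.385417 × -7.800 + 67.5 = 56.7

56.7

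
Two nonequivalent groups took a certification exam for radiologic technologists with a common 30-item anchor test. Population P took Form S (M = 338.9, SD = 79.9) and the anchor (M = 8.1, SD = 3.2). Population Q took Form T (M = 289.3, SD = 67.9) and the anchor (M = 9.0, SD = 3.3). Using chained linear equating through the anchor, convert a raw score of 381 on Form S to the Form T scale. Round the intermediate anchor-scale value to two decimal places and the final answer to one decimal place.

Form S → anchor (Population P): v = (3.2/79.9)(381 − 338.9) + 8.1 = 9.79
anchor → Form T (Population Q): y = (67.9/3.3)(9.79 − 9.0) + 289.3 = 305.6

305.6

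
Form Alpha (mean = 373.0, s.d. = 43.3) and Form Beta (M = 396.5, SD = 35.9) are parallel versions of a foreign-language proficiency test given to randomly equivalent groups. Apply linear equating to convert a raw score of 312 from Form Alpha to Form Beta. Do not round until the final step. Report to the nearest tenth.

Linear equating: y = (SD_Y/SD_X)(x − M_X) + M_Y
y = (35.9/43.3)(312 − 373.0) + 396.5
y = 0.829099 × -61.0 + 396.5 = -50.5751 + 396.5 = 345.9

345.9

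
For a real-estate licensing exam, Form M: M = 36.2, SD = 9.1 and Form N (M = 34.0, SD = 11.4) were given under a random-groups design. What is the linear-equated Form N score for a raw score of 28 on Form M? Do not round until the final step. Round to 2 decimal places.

23.73

Linear equating: y = (SD_Y/SD_X)(x − M_X) + M_Y
y = (11.4/9.1)(28 − 36.2) + 34.0
y = 1.252747 × -8.2 + 34.0 = -10.2725 + 34.0 = 23.73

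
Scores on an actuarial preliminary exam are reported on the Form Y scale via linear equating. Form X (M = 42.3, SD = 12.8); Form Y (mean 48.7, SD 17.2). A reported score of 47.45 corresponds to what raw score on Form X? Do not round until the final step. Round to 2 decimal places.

Invert y = (SD_Y/SD_X)(x − M_X) + M_Y:
x = (SD_X/SD_Y)(y − M_Y) + M_X = (12.8/17.2)(47.45 − 48.7) + 42.3
x = 0.744186 × -1.250 + 42.3 = 41.37

41.37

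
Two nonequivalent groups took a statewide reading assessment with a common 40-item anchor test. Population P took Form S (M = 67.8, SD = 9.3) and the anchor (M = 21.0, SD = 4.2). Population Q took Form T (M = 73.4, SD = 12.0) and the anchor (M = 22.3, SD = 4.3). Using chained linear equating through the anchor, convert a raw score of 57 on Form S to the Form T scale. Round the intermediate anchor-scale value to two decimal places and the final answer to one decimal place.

Form S → anchor (Population P): v = (4.2/9.3)(57 − 67.8) + 21.0 = 16.12
anchor → Form T (Population Q): y = (12.0/4.3)(16.12 − 22.3) + 73.4 = 56.2

56.2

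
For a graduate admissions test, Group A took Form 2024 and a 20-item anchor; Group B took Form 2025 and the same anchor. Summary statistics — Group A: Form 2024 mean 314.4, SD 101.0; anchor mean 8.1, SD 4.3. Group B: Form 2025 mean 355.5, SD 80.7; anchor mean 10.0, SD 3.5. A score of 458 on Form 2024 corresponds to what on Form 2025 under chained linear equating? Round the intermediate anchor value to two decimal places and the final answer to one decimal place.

452.6

Form 2024 → anchor (Group A): v = (4.3/101.0)(458 − 314.4) + 8.1 = 14.21
anchor → Form 2025 (Group B): y = (80.7/3.5)(14.21 − 10.0) + 355.5 = 452.6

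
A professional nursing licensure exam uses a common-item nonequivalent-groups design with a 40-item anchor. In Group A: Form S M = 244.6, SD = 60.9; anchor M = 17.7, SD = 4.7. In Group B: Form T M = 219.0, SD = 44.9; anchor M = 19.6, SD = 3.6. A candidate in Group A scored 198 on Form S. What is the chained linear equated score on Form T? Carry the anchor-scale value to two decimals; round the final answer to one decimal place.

Form S → anchor (Group A): v = (4.7/60.9)(198 − 244.6) + 17.7 = 14.10
anchor → Form T (Group B): y = (44.9/3.6)(14.10 − 19.6) + 219.0 = 150.4

150.4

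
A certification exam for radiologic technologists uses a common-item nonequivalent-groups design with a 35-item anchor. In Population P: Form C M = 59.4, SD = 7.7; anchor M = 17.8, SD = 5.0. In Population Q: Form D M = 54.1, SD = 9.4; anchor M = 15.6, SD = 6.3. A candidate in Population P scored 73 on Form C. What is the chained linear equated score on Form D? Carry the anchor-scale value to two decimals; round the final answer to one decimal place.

70.6

Form C → anchor (Population P): v = (5.0/7.7)(73 − 59.4) + 17.8 = 26.63
anchor → Form D (Population Q): y = (9.4/6.3)(26.63 − 15.6) + 54.1 = 70.6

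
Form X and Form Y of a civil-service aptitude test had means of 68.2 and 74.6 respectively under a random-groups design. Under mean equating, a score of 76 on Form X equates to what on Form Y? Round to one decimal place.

Mean equating: y = x + (M_Y − M_X) = 76 + (74.6 − 68.2) = 82.4

82.4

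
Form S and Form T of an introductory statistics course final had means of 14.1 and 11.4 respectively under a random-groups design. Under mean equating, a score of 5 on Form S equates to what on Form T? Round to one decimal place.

2.3

Mean equating: y = x + (M_Y − M_X) = 5 + (11.4 − 14.1) = 2.3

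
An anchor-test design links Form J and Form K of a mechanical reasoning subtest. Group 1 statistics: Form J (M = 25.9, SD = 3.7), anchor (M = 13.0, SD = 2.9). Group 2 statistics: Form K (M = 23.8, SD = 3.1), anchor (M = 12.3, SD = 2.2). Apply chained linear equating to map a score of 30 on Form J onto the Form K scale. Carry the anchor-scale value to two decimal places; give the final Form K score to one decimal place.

29.3

Form J → anchor (Group 1): v = (2.9/3.7)(30 − 25.9) + 13.0 = 16.21
anchor → Form K (Group 2): y = (3.1/2.2)(16.21 − 12.3) + 23.8 = 29.3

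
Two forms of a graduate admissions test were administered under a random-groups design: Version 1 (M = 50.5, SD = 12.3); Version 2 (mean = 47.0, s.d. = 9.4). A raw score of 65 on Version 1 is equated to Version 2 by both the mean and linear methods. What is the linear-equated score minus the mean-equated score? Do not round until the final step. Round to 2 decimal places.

Mean-equated: 65 + (47.0 − 50.5) = 61.50
Linear-equated: (9.4/12.3)(65 − 50.5) + 47.0 = 58.081
Difference = 58.081 − 61.50 = -3.42

-3.42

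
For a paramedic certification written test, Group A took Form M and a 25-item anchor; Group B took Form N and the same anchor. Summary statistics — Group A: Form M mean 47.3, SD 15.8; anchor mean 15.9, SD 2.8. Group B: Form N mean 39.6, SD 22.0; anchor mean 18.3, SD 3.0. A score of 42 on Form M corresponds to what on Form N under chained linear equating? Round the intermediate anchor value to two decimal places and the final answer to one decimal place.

Form M → anchor (Group A): v = (2.8/15.8)(42 − 47.3) + 15.9 = 14.96
anchor → Form N (Group B): y = (22.0/3.0)(14.96 − 18.3) + 39.6 = 15.1

15.1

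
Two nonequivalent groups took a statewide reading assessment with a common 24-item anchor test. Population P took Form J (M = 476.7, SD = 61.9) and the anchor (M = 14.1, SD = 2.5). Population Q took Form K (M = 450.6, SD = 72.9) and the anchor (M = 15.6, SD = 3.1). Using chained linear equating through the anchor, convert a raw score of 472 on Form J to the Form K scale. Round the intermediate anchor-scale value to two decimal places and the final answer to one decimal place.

410.9

Form J → anchor (Population P): v = (2.5/61.9)(472 − 476.7) + 14.1 = 13.91
anchor → Form K (Population Q): y = (72.9/3.1)(13.91 − 15.6) + 450.6 = 410.9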